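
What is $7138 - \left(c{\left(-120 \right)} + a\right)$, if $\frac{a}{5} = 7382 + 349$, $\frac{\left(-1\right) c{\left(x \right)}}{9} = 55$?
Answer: $-31022$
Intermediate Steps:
$c{\left(x \right)} = -495$ ($c{\left(x \right)} = \left(-9\right) 55 = -495$)
$a = 38655$ ($a = 5 \left(7382 + 349\right) = 5 \cdot 7731 = 38655$)
$7138 - \left(c{\left(-120 \right)} + a\right) = 7138 - \left(-495 + 38655\right) = 7138 - 38160 = -31022$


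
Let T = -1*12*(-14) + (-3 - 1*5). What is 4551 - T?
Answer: 4391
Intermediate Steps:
T = 160 (T = -12*(-14) + (-3 - 5) = 168 - 8 = 160)
4551 - T = 4551 - 1*160 = 4551 - 160 = 4391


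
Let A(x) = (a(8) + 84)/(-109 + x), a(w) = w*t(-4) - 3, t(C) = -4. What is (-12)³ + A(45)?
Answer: -110641/64 ≈ -1728.8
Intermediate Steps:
a(w) = -3 - 4*w (a(w) = w*(-4) - 3 = -4*w - 3 = -3 - 4*w)
A(x) = 49/(-109 + x) (A(x) = ((-3 - 4*8) + 84)/(-109 + x) = ((-3 - 32) + 84)/(-109 + x) = (-35 + 84)/(-109 + x) = 49/(-109 + x))
(-12)³ + A(45) = (-12)³ + 49/(-109 + 45) = -1728 + 49/(-64) = -1728 + 49*(-1/64) = -1728 - 49/64 = -110641/64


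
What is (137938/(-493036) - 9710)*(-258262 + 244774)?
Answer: 16143509003256/123259 ≈ 1.3097e+8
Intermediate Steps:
(137938/(-493036) - 9710)*(-258262 + 244774) = (137938*(-1/493036) - 9710)*(-13488) = (-68969/246518 - 9710)*(-13488) = -2393758749/246518*(-13488) = 16143509003256/123259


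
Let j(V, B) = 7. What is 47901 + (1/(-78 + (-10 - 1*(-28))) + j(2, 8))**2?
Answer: 172619161/3600 ≈ 47950.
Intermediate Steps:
47901 + (1/(-78 + (-10 - 1*(-28))) + j(2, 8))**2 = 47901 + (1/(-78 + (-10 - 1*(-28))) + 7)**2 = 47901 + (1/(-78 + (-10 + 28)) + 7)**2 = 47901 + (1/(-78 + 18) + 7)**2 = 47901 + (1/(-60) + 7)**2 = 47901 + (-1/60 + 7)**2 = 47901 + (419/60)**2 = 47901 + 175561/3600 = 172619161/3600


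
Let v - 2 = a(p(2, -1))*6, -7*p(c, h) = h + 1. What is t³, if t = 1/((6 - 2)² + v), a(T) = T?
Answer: 1/5832 ≈ 0.00017147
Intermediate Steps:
p(c, h) = -⅐ - h/7 (p(c, h) = -(h + 1)/7 = -(1 + h)/7 = -⅐ - h/7)
v = 2 (v = 2 + (-⅐ - ⅐*(-1))*6 = 2 + (-⅐ + ⅐)*6 = 2 + 0*6 = 2 + 0 = 2)
t = 1/18 (t = 1/((6 - 2)² + 2) = 1/(4² + 2) = 1/(16 + 2) = 1/18 ≈ 0.055556)
t³ = (1/18)³ = 1/5832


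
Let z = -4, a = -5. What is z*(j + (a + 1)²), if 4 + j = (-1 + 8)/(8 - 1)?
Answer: -52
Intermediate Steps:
j = -3 (j = -4 + (-1 + 8)/(8 - 1) = -4 + 7/7 = -4 + 7*(⅐) = -4 + 1 = -3)
z*(j + (a + 1)²) = -4*(-3 + (-5 + 1)²) = -4*(-3 + (-4)²) = -4*(-3 + 16) = -4*13 = -52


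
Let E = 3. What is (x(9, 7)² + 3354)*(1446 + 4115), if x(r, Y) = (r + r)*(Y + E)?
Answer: 198827994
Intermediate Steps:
x(r, Y) = 2*r*(3 + Y) (x(r, Y) = (r + r)*(Y + 3) = (2*r)*(3 + Y) = 2*r*(3 + Y))
(x(9, 7)² + 3354)*(1446 + 4115) = ((2*9*(3 + 7))² + 3354)*(1446 + 4115) = ((2*9*10)² + 3354)*5561 = (180² + 3354)*5561 = (32400 + 3354)*5561 = 35754*5561 = 198827994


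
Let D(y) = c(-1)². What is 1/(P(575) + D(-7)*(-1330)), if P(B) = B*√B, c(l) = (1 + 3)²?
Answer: -68096/23147304205 - 115*√23/4629460841 ≈ -3.0610e-6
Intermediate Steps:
c(l) = 16 (c(l) = 4² = 16)
D(y) = 256 (D(y) = 16² = 256)
P(B) = B^(3/2)
1/(P(575) + D(-7)*(-1330)) = 1/(575^(3/2) + 256*(-1330)) = 1/(2875*√23 - 340480) = 1/(-340480 + 2875*√23)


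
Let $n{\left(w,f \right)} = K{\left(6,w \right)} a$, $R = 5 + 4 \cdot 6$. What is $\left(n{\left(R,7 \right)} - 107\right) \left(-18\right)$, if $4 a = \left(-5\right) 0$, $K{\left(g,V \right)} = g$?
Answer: $1926$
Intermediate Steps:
$R = 29$ ($R = 5 + 24 = 29$)
$a = 0$ ($a = \frac{\left(-5\right) 0}{4} = \frac{1}{4} \cdot 0 = 0$)
$n{\left(w,f \right)} = 0$ ($n{\left(w,f \right)} = 6 \cdot 0 = 0$)
$\left(n{\left(R,7 \right)} - 107\right) \left(-18\right) = \left(0 - 107\right) \left(-18\right) = \left(-107\right) \left(-18\right) = 1926$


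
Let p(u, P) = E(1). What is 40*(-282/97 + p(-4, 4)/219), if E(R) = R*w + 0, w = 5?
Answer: -2450920/21243 ≈ -115.38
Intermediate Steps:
E(R) = 5*R (E(R) = R*5 + 0 = 5*R + 0 = 5*R)
p(u, P) = 5 (p(u, P) = 5*1 = 5)
40*(-282/97 + p(-4, 4)/219) = 40*(-282/97 + 5/219) = 40*(-61273/21243) = -2450920/21243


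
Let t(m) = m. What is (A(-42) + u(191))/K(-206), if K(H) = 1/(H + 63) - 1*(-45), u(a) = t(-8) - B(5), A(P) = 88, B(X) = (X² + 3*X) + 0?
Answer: 2860/3217 ≈ 0.88903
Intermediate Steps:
B(X) = X² + 3*X
u(a) = -48 (u(a) = -8 - 5*(3 + 5) = -8 - 5*8 = -8 - 1*40 = -8 - 40 = -48)
K(H) = 45 + 1/(63 + H) (K(H) = 1/(63 + H) + 45 = 45 + 1/(63 + H))
(A(-42) + u(191))/K(-206) = (88 - 48)/(((2836 + 45*(-206))/(63 - 206))) = 40/(((2836 - 9270)/(-143))) = 40/((-1/143*(-6434))) = 40/(6434/143) = 40*(143/6434) = 2860/3217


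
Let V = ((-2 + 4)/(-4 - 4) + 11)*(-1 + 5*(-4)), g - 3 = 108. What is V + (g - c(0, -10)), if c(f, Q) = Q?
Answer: -419/4 ≈ -104.75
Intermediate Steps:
g = 111 (g = 3 + 108 = 111)
V = -903/4 (V = (2/(-8) + 11)*(-1 - 20) = (2*(-1/8) + 11)*(-21) = (-1/4 + 11)*(-21) = (43/4)*(-21) = -903/4 ≈ -225.75)
V + (g - c(0, -10)) = -903/4 + (111 - 1*(-10)) = -903/4 + (111 + 10) = -903/4 + 121 = -419/4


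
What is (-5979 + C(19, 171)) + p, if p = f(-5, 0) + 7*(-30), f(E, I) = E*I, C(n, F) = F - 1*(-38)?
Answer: -5980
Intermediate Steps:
C(n, F) = 38 + F (C(n, F) = F + 38 = 38 + F)
p = -210 (p = -5*0 + 7*(-30) = 0 - 210 = -210)
(-5979 + C(19, 171)) + p = (-5979 + (38 + 171)) - 210 = (-5979 + 209) - 210 = -5770 - 210 = -5980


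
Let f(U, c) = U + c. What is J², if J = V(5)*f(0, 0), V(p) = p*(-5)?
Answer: 0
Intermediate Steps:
V(p) = -5*p
J = 0 (J = (-5*5)*(0 + 0) = -25*0 = 0)
J² = 0² = 0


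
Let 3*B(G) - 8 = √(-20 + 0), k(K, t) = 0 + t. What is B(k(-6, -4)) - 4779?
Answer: -14329/3 + 2*I*√5/3 ≈ -4776.3 + 1.4907*I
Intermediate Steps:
k(K, t) = t
B(G) = 8/3 + 2*I*√5/3 (B(G) = 8/3 + √(-20 + 0)/3 = 8/3 + √(-20)/3 = 8/3 + (2*I*√5)/3 = 8/3 + 2*I*√5/3)
B(k(-6, -4)) - 4779 = (8/3 + 2*I*√5/3) - 4779 = -14329/3 + 2*I*√5/3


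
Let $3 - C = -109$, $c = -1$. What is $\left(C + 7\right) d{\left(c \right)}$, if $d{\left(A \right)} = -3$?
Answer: $-357$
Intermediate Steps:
$C = 112$ ($C = 3 - -109 = 3 + 109 = 112$)
$\left(C + 7\right) d{\left(c \right)} = \left(112 + 7\right) \left(-3\right) = 119 \left(-3\right) = -357$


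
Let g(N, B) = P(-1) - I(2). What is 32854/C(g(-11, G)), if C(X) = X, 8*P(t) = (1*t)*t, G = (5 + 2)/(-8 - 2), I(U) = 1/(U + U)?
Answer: -262832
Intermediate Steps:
I(U) = 1/(2*U)
G = -7/10 (G = 7/(-10) = 7*(-⅒) = -7/10 ≈ -0.70000)
P(t) = t²/8 (P(t) = ((1*t)*t)/8 = (t*t)/8 = t²/8)
g(N, B) = -⅛ (g(N, B) = (⅛)*(-1)² - 1/(2*2) = (⅛)*1 - 1/(2*2) = ⅛ - 1*¼ = ⅛ - ¼ = -⅛)
32854/C(g(-11, G)) = 32854/(-⅛) = 32854*(-8) = -262832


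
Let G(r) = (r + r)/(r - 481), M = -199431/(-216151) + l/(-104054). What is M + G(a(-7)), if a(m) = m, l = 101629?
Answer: -69585421471/2743947890788 ≈ -0.025360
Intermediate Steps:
M = -1215616705/22491376154 (M = -199431/(-216151) + 101629/(-104054) = -199431*(-1/216151) + 101629*(-1/104054) = 199431/216151 - 101629/104054 = -1215616705/22491376154 ≈ -0.054048)
G(r) = 2*r/(-481 + r) (G(r) = (2*r)/(-481 + r) = 2*r/(-481 + r))
M + G(a(-7)) = -1215616705/22491376154 + 2*(-7)/(-481 - 7) = -1215616705/22491376154 + 2*(-7)/(-488) = -1215616705/22491376154 + 2*(-7)*(-1/488) = -1215616705/22491376154 + 7/244 = -69585421471/2743947890788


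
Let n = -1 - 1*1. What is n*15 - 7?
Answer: -37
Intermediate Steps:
n = -2 (n = -1 - 1 = -2)
n*15 - 7 = -2*15 - 7 = -30 - 7 = -37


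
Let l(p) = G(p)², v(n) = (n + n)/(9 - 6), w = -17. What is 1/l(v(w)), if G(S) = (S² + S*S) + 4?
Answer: 81/5513104 ≈ 1.4692e-5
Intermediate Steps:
G(S) = 4 + 2*S² (G(S) = (S² + S²) + 4 = 2*S² + 4 = 4 + 2*S²)
v(n) = 2*n/3 (v(n) = (2*n)/3 = (2*n)*(⅓) = 2*n/3)
l(p) = (4 + 2*p²)²
1/l(v(w)) = 1/(4*(2 + ((⅔)*(-17))²)²) = 1/(4*(2 + (-34/3)²)²) = 1/(4*(2 + 1156/9)²) = 1/(4*(1174/9)²) = 1/(4*(1378276/81)) = 1/(5513104/81) = 81/5513104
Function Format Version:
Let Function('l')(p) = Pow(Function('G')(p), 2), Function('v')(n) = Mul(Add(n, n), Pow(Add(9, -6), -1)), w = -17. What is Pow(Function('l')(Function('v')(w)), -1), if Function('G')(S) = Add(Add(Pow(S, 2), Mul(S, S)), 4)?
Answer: Rational(81, 5513104) ≈ 1.4692e-5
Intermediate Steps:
Function('G')(S) = Add(4, Mul(2, Pow(S, 2))) (Function('G')(S) = Add(Add(Pow(S, 2), Pow(S, 2)), 4) = Add(Mul(2, Pow(S, 2)), 4) = Add(4, Mul(2, Pow(S, 2))))
Function('v')(n) = Mul(Rational(2, 3), n) (Function('v')(n) = Mul(Mul(2, n), Pow(3, -1)) = Mul(Mul(2, n), Rational(1, 3)) = Mul(Rational(2, 3), n))
Function('l')(p) = Pow(Add(4, Mul(2, Pow(p, 2))), 2)
Pow(Function('l')(Function('v')(w)), -1) = Pow(Mul(4, Pow(Add(2, Pow(Mul(Rational(2, 3), -17), 2)), 2)), -1) = Pow(Mul(4, Pow(Add(2, Pow(Rational(-34, 3), 2)), 2)), -1) = Pow(Mul(4, Pow(Add(2, Rational(1156, 9)), 2)), -1) = Pow(Mul(4, Pow(Rational(1174, 9), 2)), -1) = Pow(Mul(4, Rational(1378276, 81)), -1) = Pow(Rational(5513104, 81), -1) = Rational(81, 5513104)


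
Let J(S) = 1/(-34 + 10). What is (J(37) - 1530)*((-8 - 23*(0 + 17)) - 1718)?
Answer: 77738357/24 ≈ 3.2391e+6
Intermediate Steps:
J(S) = -1/24 (J(S) = 1/(-24) = -1/24)
(J(37) - 1530)*((-8 - 23*(0 + 17)) - 1718) = (-1/24 - 1530)*((-8 - 23*(0 + 17)) - 1718) = -36721*((-8 - 23*17) - 1718)/24 = -36721*((-8 - 391) - 1718)/24 = -36721*(-399 - 1718)/24 = -36721/24*(-2117) = 77738357/24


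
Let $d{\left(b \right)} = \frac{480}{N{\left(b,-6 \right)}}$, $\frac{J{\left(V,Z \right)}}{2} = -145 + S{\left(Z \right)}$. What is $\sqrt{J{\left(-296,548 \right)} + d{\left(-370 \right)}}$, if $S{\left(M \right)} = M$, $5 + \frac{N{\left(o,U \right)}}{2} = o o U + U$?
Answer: $\frac{\sqrt{543820923783686}}{821411} \approx 28.39$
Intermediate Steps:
$N{\left(o,U \right)} = -10 + 2 U + 2 U o^{2}$ ($N{\left(o,U \right)} = -10 + 2 \left(o o U + U\right) = -10 + 2 \left(o^{2} U + U\right) = -10 + 2 \left(U o^{2} + U\right) = -10 + 2 \left(U + U o^{2}\right) = -10 + \left(2 U + 2 U o^{2}\right) = -10 + 2 U + 2 U o^{2}$)
$J{\left(V,Z \right)} = -290 + 2 Z$ ($J{\left(V,Z \right)} = 2 \left(-145 + Z\right) = -290 + 2 Z$)
$d{\left(b \right)} = \frac{480}{-22 - 12 b^{2}}$ ($d{\left(b \right)} = \frac{480}{-10 + 2 \left(-6\right) + 2 \left(-6\right) b^{2}} = \frac{480}{-10 - 12 - 12 b^{2}} = \frac{480}{-22 - 12 b^{2}}$)
$\sqrt{J{\left(-296,548 \right)} + d{\left(-370 \right)}} = \sqrt{\left(-290 + 2 \cdot 548\right) - \frac{240}{11 + 6 \left(-370\right)^{2}}} = \sqrt{\left(-290 + 1096\right) - \frac{240}{11 + 6 \cdot 136900}} = \sqrt{806 - \frac{240}{11 + 821400}} = \sqrt{806 - \frac{240}{821411}} = \sqrt{\frac{662057026}{821411}} = \frac{\sqrt{543820923783686}}{821411}$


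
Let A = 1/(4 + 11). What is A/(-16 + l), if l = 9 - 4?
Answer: -1/165 ≈ -0.0060606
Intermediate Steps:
l = 5
A = 1/15 ≈ 0.066667
A/(-16 + l) = (1/15)/(-16 + 5) = (1/15)/(-11) = -1/11*1/15 = -1/165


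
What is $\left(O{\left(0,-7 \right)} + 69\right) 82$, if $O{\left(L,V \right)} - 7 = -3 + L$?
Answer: $5986$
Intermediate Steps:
$O{\left(L,V \right)} = 4 + L$ ($O{\left(L,V \right)} = 7 + \left(-3 + L\right) = 4 + L$)
$\left(O{\left(0,-7 \right)} + 69\right) 82 = \left(\left(4 + 0\right) + 69\right) 82 = \left(4 + 69\right) 82 = 73 \cdot 82 = 5986$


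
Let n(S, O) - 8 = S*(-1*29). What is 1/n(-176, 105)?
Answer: 1/5112 ≈ 0.00019562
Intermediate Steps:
n(S, O) = 8 - 29*S (n(S, O) = 8 + S*(-1*29) = 8 + S*(-29) = 8 - 29*S)
1/n(-176, 105) = 1/(8 - 29*(-176)) = 1/(8 + 5104) = 1/5112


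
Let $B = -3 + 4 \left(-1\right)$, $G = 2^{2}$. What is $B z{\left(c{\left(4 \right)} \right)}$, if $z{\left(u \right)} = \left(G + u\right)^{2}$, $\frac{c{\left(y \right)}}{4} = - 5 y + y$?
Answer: $-25200$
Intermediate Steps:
$c{\left(y \right)} = - 16 y$ ($c{\left(y \right)} = 4 \left(- 5 y + y\right) = 4 \left(- 4 y\right) = - 16 y$)
$G = 4$
$B = -7$ ($B = -3 - 4 = -7$)
$z{\left(u \right)} = \left(4 + u\right)^{2}$
$B z{\left(c{\left(4 \right)} \right)} = - 7 \left(4 - 64\right)^{2} = - 7 \left(-60\right)^{2} = \left(-7\right) 3600 = -25200$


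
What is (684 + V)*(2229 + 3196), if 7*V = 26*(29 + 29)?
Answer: 4879400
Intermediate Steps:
V = 1508/7 (V = (26*(29 + 29))/7 = (26*58)/7 = (⅐)*1508 = 1508/7 ≈ 215.43)
(684 + V)*(2229 + 3196) = (684 + 1508/7)*(2229 + 3196) = (6296/7)*5425 = 4879400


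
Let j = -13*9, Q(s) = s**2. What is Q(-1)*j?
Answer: -117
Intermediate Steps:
j = -117
Q(-1)*j = (-1)**2*(-117) = 1*(-117) = -117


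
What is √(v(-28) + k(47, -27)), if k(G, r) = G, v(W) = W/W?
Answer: 4*√3 ≈ 6.9282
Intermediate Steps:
v(W) = 1
√(v(-28) + k(47, -27)) = √(1 + 47) = √48 = 4*√3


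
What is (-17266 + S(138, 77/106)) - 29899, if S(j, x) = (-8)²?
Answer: -47101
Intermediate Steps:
S(j, x) = 64
(-17266 + S(138, 77/106)) - 29899 = (-17266 + 64) - 29899 = -17202 - 29899 = -47101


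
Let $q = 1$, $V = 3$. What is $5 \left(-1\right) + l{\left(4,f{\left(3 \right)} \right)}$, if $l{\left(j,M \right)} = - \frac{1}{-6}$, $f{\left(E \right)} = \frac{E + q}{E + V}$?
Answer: $- \frac{29}{6} \approx -4.8333$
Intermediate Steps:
$f{\left(E \right)} = \frac{1 + E}{3 + E}$ ($f{\left(E \right)} = \frac{E + 1}{E + 3} = \frac{1 + E}{3 + E}$)
$l{\left(j,M \right)} = \frac{1}{6}$ ($l{\left(j,M \right)} = \left(-1\right) \left(- \frac{1}{6}\right) = \frac{1}{6}$)
$5 \left(-1\right) + l{\left(4,f{\left(3 \right)} \right)} = 5 \left(-1\right) + \frac{1}{6} = -5 + \frac{1}{6} = - \frac{29}{6}$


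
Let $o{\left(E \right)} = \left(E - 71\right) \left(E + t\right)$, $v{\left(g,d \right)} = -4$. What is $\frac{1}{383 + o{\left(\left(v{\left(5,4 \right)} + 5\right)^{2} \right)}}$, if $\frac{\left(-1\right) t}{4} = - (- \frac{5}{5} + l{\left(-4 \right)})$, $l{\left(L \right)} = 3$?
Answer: $- \frac{1}{247} \approx -0.0040486$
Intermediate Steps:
$t = 8$ ($t = - 4 \left(- (- \frac{5}{5} + 3)\right) = - 4 \left(- (\left(-5\right) \frac{1}{5} + 3)\right) = - 4 \left(- (-1 + 3)\right) = - 4 \left(\left(-1\right) 2\right) = \left(-4\right) \left(-2\right) = 8$)
$o{\left(E \right)} = \left(-71 + E\right) \left(8 + E\right)$ ($o{\left(E \right)} = \left(E - 71\right) \left(E + 8\right) = \left(-71 + E\right) \left(8 + E\right)$)
$\frac{1}{383 + o{\left(\left(v{\left(5,4 \right)} + 5\right)^{2} \right)}} = \frac{1}{383 - \left(568 - \left(-4 + 5\right)^{4} + 63 \left(-4 + 5\right)^{2}\right)} = \frac{1}{383 - \left(568 - 1 + 63\right)} = \frac{1}{383 - \left(631 - 1\right)} = \frac{1}{383 - 630} = \frac{1}{-247} = - \frac{1}{247}$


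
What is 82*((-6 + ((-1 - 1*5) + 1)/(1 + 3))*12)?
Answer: -7134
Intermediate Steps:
82*((-6 + ((-1 - 1*5) + 1)/(1 + 3))*12) = 82*((-6 + ((-1 - 5) + 1)/4)*12) = 82*((-6 + (-6 + 1)*(1/4))*12) = 82*((-6 - 5*1/4)*12) = 82*((-6 - 5/4)*12) = 82*(-29/4*12) = 82*(-87) = -7134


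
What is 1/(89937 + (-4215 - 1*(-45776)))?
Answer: 1/131498 ≈ 7.6047e-6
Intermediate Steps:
1/(89937 + (-4215 - 1*(-45776))) = 1/(89937 + (-4215 + 45776)) = 1/(89937 + 41561) = 1/131498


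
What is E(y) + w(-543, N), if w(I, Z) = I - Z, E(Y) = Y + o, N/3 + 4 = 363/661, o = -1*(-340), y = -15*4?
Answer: -167000/661 ≈ -252.65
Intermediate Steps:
y = -60
o = 340
N = -6843/661 (N = -12 + 3*(363/661) = -12 + 1089/661 = -6843/661 ≈ -10.352)
E(Y) = 340 + Y (E(Y) = Y + 340 = 340 + Y)
E(y) + w(-543, N) = (340 - 60) + (-543 - 1*(-6843/661)) = 280 + (-543 + 6843/661) = 280 - 352080/661 = -167000/661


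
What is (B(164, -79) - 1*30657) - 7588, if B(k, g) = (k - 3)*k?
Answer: -11841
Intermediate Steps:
B(k, g) = k*(-3 + k) (B(k, g) = (-3 + k)*k = k*(-3 + k))
(B(164, -79) - 1*30657) - 7588 = (164*(-3 + 164) - 1*30657) - 7588 = (164*161 - 30657) - 7588 = (26404 - 30657) - 7588 = -4253 - 7588 = -11841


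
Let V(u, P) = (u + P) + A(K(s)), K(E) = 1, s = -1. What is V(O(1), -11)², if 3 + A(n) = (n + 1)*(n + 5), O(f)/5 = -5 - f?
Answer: 1024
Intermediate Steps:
O(f) = -25 - 5*f (O(f) = 5*(-5 - f) = -25 - 5*f)
A(n) = -3 + (1 + n)*(5 + n) (A(n) = -3 + (n + 1)*(n + 5) = -3 + (1 + n)*(5 + n))
V(u, P) = 9 + P + u (V(u, P) = (u + P) + (2 + 1² + 6*1) = (P + u) + (2 + 1 + 6) = (P + u) + 9 = 9 + P + u)
V(O(1), -11)² = (9 - 11 + (-25 - 5*1))² = (9 - 11 + (-25 - 5))² = (9 - 11 - 30)² = (-32)² = 1024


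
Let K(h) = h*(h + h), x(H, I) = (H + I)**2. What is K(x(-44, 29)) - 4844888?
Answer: -4743638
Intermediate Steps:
K(h) = 2*h**2 (K(h) = h*(2*h) = 2*h**2)
K(x(-44, 29)) - 4844888 = 2*((-44 + 29)**2)**2 - 4844888 = 2*((-15)**2)**2 - 4844888 = 2*225**2 - 4844888 = 2*50625 - 4844888 = 101250 - 4844888 = -4743638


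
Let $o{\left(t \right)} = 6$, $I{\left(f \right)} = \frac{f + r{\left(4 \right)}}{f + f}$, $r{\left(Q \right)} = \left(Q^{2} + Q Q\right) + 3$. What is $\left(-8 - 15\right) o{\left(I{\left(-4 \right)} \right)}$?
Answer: $-138$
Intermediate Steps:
$r{\left(Q \right)} = 3 + 2 Q^{2}$ ($r{\left(Q \right)} = \left(Q^{2} + Q^{2}\right) + 3 = 2 Q^{2} + 3 = 3 + 2 Q^{2}$)
$I{\left(f \right)} = \frac{35 + f}{2 f}$ ($I{\left(f \right)} = \frac{f + \left(3 + 2 \cdot 4^{2}\right)}{f + f} = \frac{f + \left(3 + 2 \cdot 16\right)}{2 f} = \left(f + \left(3 + 32\right)\right) \frac{1}{2 f} = \left(f + 35\right) \frac{1}{2 f} = \left(35 + f\right) \frac{1}{2 f} = \frac{35 + f}{2 f}$)
$\left(-8 - 15\right) o{\left(I{\left(-4 \right)} \right)} = \left(-8 - 15\right) 6 = \left(-23\right) 6 = -138$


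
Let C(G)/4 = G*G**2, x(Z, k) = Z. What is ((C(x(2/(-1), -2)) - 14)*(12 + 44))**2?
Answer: 6635776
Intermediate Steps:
C(G) = 4*G**3 (C(G) = 4*(G*G**2) = 4*G**3)
((C(x(2/(-1), -2)) - 14)*(12 + 44))**2 = ((4*(2/(-1))**3 - 14)*(12 + 44))**2 = ((4*(2*(-1))**3 - 14)*56)**2 = ((4*(-2)**3 - 14)*56)**2 = ((4*(-8) - 14)*56)**2 = ((-32 - 14)*56)**2 = (-46*56)**2 = (-2576)**2 = 6635776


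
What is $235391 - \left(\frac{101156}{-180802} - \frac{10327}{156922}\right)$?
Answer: $\frac{3339243404179345}{14185905722} \approx 2.3539 \cdot 10^{5}$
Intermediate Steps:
$235391 - \left(\frac{101156}{-180802} - \frac{10327}{156922}\right) = 235391 - \left(101156 \left(- \frac{1}{180802}\right) - \frac{10327}{156922}\right) = 235391 - \left(- \frac{50578}{90401} - \frac{10327}{156922}\right) = 235391 - - \frac{8870372043}{14185905722} = 235391 + \frac{8870372043}{14185905722} = \frac{3339243404179345}{14185905722}$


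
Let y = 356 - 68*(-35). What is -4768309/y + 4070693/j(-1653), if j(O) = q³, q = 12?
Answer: 20123459/32832 ≈ 612.92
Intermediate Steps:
j(O) = 1728 (j(O) = 12³ = 1728)
y = 2736 (y = 356 + 2380 = 2736)
-4768309/y + 4070693/j(-1653) = -4768309/2736 + 4070693/1728 = 20123459/32832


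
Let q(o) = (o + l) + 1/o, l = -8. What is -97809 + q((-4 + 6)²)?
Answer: -391251/4 ≈ -97813.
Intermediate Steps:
q(o) = -8 + o + 1/o (q(o) = (o - 8) + 1/o = (-8 + o) + 1/o = -8 + o + 1/o)
-97809 + q((-4 + 6)²) = -97809 + (-8 + (-4 + 6)² + 1/((-4 + 6)²)) = -97809 + (-8 + 2² + 1/(2²)) = -97809 + (-8 + 4 + 1/4) = -97809 + (-8 + 4 + ¼) = -97809 - 15/4 = -391251/4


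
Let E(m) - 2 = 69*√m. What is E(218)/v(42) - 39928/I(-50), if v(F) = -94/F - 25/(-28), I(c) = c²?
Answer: -1232966/70625 - 5796*√218/113 ≈ -774.78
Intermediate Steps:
E(m) = 2 + 69*√m
v(F) = 25/28 - 94/F (v(F) = -94/F - 25*(-1/28) = -94/F + 25/28 = 25/28 - 94/F)
E(218)/v(42) - 39928/I(-50) = (2 + 69*√218)/(25/28 - 94/42) - 39928/((-50)²) = (2 + 69*√218)/(25/28 - 94*1/42) - 39928/2500 = (2 + 69*√218)/(25/28 - 47/21) - 39928*1/2500 = (2 + 69*√218)/(-113/84) - 9982/625 = (2 + 69*√218)*(-84/113) - 9982/625 = (-168/113 - 5796*√218/113) - 9982/625 = -1232966/70625 - 5796*√218/113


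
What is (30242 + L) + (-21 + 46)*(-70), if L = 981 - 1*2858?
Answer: 26615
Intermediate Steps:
L = -1877 (L = 981 - 2858 = -1877)
(30242 + L) + (-21 + 46)*(-70) = (30242 - 1877) + (-21 + 46)*(-70) = 28365 + 25*(-70) = 28365 - 1750 = 26615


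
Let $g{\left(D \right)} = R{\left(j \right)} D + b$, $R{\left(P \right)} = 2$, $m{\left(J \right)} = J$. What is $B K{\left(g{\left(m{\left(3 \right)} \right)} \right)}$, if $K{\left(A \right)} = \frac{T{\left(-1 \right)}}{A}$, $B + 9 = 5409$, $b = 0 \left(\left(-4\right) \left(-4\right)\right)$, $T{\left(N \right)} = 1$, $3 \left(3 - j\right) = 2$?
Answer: $900$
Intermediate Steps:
$j = \frac{7}{3}$ ($j = 3 - \frac{2}{3} = \frac{7}{3} \approx 2.3333$)
$b = 0$ ($b = 0 \cdot 16 = 0$)
$g{\left(D \right)} = 2 D$ ($g{\left(D \right)} = 2 D + 0 = 2 D$)
$B = 5400$ ($B = -9 + 5409 = 5400$)
$K{\left(A \right)} = \frac{1}{A}$ ($K{\left(A \right)} = 1 \frac{1}{A} = \frac{1}{A}$)
$B K{\left(g{\left(m{\left(3 \right)} \right)} \right)} = \frac{5400}{2 \cdot 3} = \frac{5400}{6} = 5400 \cdot \frac{1}{6} = 900$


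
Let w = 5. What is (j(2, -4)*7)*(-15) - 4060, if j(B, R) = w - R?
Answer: -5005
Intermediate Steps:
j(B, R) = 5 - R
(j(2, -4)*7)*(-15) - 4060 = ((5 - 1*(-4))*7)*(-15) - 4060 = ((5 + 4)*7)*(-15) - 4060 = (9*7)*(-15) - 4060 = 63*(-15) - 4060 = -945 - 4060 = -5005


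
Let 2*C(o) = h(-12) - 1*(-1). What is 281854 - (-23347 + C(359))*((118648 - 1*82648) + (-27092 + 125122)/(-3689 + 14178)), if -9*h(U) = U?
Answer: 26462175025943/31467 ≈ 8.4095e+8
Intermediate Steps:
h(U) = -U/9
C(o) = 7/6 (C(o) = (-⅑*(-12) - 1*(-1))/2 = (4/3 + 1)/2 = (½)*(7/3) = 7/6)
281854 - (-23347 + C(359))*((118648 - 1*82648) + (-27092 + 125122)/(-3689 + 14178)) = 281854 - (-23347 + 7/6)*((118648 - 1*82648) + (-27092 + 125122)/(-3689 + 14178)) = 281854 - (-140075)*((118648 - 82648) + 98030/10489)/6 = 281854 - (-140075)*(36000 + 98030*(1/10489))/6 = 281854 - (-140075)*(36000 + 98030/10489)/6 = 281854 - (-140075)*377702030/(6*10489) = 281854 - 1*(-26453305926125/31467) = 281854 + 26453305926125/31467 = 26462175025943/31467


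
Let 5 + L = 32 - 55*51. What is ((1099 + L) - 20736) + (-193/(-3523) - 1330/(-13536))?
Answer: -534452079541/23843664 ≈ -22415.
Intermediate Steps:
L = -2778 (L = -5 + (32 - 55*51) = -5 + (32 - 2805) = -5 - 2773 = -2778)
((1099 + L) - 20736) + (-193/(-3523) - 1330/(-13536)) = ((1099 - 2778) - 20736) + (-193/(-3523) - 1330/(-13536)) = (-1679 - 20736) + (-193*(-1/3523) - 1330*(-1/13536)) = -22415 + (193/3523 + 665/6768) = -22415 + 3649019/23843664 = -534452079541/23843664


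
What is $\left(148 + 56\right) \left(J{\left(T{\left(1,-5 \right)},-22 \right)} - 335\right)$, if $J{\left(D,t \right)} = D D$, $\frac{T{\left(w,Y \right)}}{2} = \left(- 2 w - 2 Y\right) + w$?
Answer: $-2244$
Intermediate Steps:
$T{\left(w,Y \right)} = - 4 Y - 2 w$ ($T{\left(w,Y \right)} = 2 \left(\left(- 2 w - 2 Y\right) + w\right) = 2 \left(\left(- 2 Y - 2 w\right) + w\right) = 2 \left(- w - 2 Y\right) = - 4 Y - 2 w$)
$J{\left(D,t \right)} = D^{2}$
$\left(148 + 56\right) \left(J{\left(T{\left(1,-5 \right)},-22 \right)} - 335\right) = \left(148 + 56\right) \left(\left(\left(-4\right) \left(-5\right) - 2\right)^{2} - 335\right) = 204 \left(\left(20 - 2\right)^{2} - 335\right) = 204 \left(18^{2} - 335\right) = 204 \left(324 - 335\right) = 204 \left(-11\right) = -2244$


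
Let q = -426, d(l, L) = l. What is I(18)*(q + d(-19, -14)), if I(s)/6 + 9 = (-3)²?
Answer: 0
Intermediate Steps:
I(s) = 0 (I(s) = -54 + 6*(-3)² = -54 + 6*9 = -54 + 54 = 0)
I(18)*(q + d(-19, -14)) = 0*(-426 - 19) = 0*(-445) = 0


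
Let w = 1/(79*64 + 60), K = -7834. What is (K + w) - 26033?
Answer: -173263571/5116 ≈ -33867.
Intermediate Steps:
w = 1/5116 (w = 1/(5056 + 60) = 1/5116 ≈ 0.00019547)
(K + w) - 26033 = (-7834 + 1/5116) - 26033 = -40078743/5116 - 26033 = -173263571/5116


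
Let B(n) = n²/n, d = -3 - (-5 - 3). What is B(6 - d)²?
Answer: 1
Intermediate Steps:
d = 5 (d = -3 - 1*(-8) = -3 + 8 = 5)
B(n) = n
B(6 - d)² = (6 - 1*5)² = (6 - 5)² = 1² = 1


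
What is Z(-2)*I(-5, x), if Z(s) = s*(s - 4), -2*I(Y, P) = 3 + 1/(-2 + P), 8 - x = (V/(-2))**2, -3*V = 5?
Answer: -3654/191 ≈ -19.131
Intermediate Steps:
V = -5/3 (V = -1/3*5 = -5/3 ≈ -1.6667)
x = 263/36 (x = 8 - (-5/3/(-2))**2 = 8 - (-5/3*(-1/2))**2 = 8 - (5/6)**2 = 8 - 1*25/36 = 8 - 25/36 = 263/36 ≈ 7.3056)
I(Y, P) = -3/2 - 1/(2*(-2 + P)) (I(Y, P) = -(3 + 1/(-2 + P))/2 = -3/2 - 1/(2*(-2 + P)))
Z(s) = s*(-4 + s)
Z(-2)*I(-5, x) = (-2*(-4 - 2))*((5 - 3*263/36)/(2*(-2 + 263/36))) = (-2*(-6))*((5 - 263/12)/(2*(191/36))) = 12*((1/2)*(36/191)*(-203/12)) = 12*(-609/382) = -3654/191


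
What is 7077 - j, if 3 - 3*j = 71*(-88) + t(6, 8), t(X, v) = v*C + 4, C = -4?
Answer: 4984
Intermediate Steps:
t(X, v) = 4 - 4*v (t(X, v) = v*(-4) + 4 = -4*v + 4 = 4 - 4*v)
j = 2093 (j = 1 - (71*(-88) + (4 - 4*8))/3 = 1 - (-6248 + (4 - 32))/3 = 1 - (-6248 - 28)/3 = 1 - 1/3*(-6276) = 1 + 2092 = 2093)
7077 - j = 7077 - 1*2093 = 7077 - 2093 = 4984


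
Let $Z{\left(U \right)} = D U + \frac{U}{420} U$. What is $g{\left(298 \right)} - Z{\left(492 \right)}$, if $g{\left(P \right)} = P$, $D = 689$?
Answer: $- \frac{11874322}{35} \approx -3.3927 \cdot 10^{5}$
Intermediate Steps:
$Z{\left(U \right)} = 689 U + \frac{U^{2}}{420}$ ($Z{\left(U \right)} = 689 U + \frac{U}{420} U = 689 U + \frac{U^{2}}{420}$)
$g{\left(298 \right)} - Z{\left(492 \right)} = 298 - \frac{1}{420} \cdot 492 \left(289380 + 492\right) = 298 - \frac{1}{420} \cdot 492 \cdot 289872 = 298 - \frac{11884752}{35} = - \frac{11874322}{35}$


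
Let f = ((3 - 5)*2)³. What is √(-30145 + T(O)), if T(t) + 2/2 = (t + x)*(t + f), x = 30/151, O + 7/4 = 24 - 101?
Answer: I*√6906987791/604 ≈ 137.6*I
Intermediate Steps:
O = -315/4 (O = -7/4 + (24 - 101) = -7/4 - 77 = -315/4 ≈ -78.750)
x = 30/151 (x = 30*(1/151) = 30/151 ≈ 0.19868)
f = -64 (f = (-2*2)³ = (-4)³ = -64)
T(t) = -1 + (-64 + t)*(30/151 + t) (T(t) = -1 + (t + 30/151)*(t - 64) = -1 + (30/151 + t)*(-64 + t) = -1 + (-64 + t)*(30/151 + t))
√(-30145 + T(O)) = √(-30145 + (-2071/151 + (-315/4)² - 9634/151*(-315/4))) = √(-30145 + (-2071/151 + 99225/16 + 1517355/302)) = √(-30145 + 27088679/2416) = √(-45741641/2416) = I*√6906987791/604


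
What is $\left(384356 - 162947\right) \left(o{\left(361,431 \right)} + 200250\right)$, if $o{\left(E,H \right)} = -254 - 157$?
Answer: $44246153151$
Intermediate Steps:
$o{\left(E,H \right)} = -411$
$\left(384356 - 162947\right) \left(o{\left(361,431 \right)} + 200250\right) = \left(384356 - 162947\right) \left(-411 + 200250\right) = 221409 \cdot 199839 = 44246153151$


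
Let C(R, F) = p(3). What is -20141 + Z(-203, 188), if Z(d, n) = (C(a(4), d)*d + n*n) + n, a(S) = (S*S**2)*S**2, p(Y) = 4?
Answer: 14579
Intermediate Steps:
a(S) = S**5 (a(S) = S**3*S**2 = S**5)
C(R, F) = 4
Z(d, n) = n + n**2 + 4*d (Z(d, n) = (4*d + n*n) + n = (4*d + n**2) + n = (n**2 + 4*d) + n = n + n**2 + 4*d)
-20141 + Z(-203, 188) = -20141 + (188 + 188**2 + 4*(-203)) = -20141 + (188 + 35344 - 812) = -20141 + 34720 = 14579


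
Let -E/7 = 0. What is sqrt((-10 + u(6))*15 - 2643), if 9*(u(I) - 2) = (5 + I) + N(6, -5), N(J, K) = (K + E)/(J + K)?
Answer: I*sqrt(2753) ≈ 52.469*I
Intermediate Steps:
E = 0 (E = -7*0 = 0)
N(J, K) = K/(J + K) (N(J, K) = (K + 0)/(J + K) = K/(J + K))
u(I) = 2 + I/9 (u(I) = 2 + ((5 + I) - 5/(6 - 5))/9 = 2 + ((5 + I) - 5/1)/9 = 2 + ((5 + I) - 5*1)/9 = 2 + ((5 + I) - 5)/9 = 2 + I/9)
sqrt((-10 + u(6))*15 - 2643) = sqrt((-10 + (2 + (1/9)*6))*15 - 2643) = sqrt((-10 + (2 + 2/3))*15 - 2643) = sqrt((-10 + 8/3)*15 - 2643) = sqrt(-22/3*15 - 2643) = sqrt(-110 - 2643) = sqrt(-2753) = I*sqrt(2753)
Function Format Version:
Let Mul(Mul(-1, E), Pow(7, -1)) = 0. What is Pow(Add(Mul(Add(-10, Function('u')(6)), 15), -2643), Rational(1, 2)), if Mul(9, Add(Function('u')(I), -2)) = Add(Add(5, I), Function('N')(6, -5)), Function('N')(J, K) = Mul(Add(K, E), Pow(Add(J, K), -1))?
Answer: Mul(I, Pow(2753, Rational(1, 2))) ≈ Mul(52.469, I)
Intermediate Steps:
E = 0 (E = Mul(-7, 0) = 0)
Function('N')(J, K) = Mul(K, Pow(Add(J, K), -1)) (Function('N')(J, K) = Mul(Add(K, 0), Pow(Add(J, K), -1)) = Mul(K, Pow(Add(J, K), -1)))
Function('u')(I) = Add(2, Mul(Rational(1, 9), I)) (Function('u')(I) = Add(2, Mul(Rational(1, 9), Add(Add(5, I), Mul(-5, Pow(Add(6, -5), -1))))) = Add(2, Mul(Rational(1, 9), Add(Add(5, I), Mul(-5, Pow(1, -1))))) = Add(2, Mul(Rational(1, 9), Add(Add(5, I), Mul(-5, 1)))) = Add(2, Mul(Rational(1, 9), Add(Add(5, I), -5))) = Add(2, Mul(Rational(1, 9), I)))
Pow(Add(Mul(Add(-10, Function('u')(6)), 15), -2643), Rational(1, 2)) = Pow(Add(Mul(Add(-10, Add(2, Mul(Rational(1, 9), 6))), 15), -2643), Rational(1, 2)) = Pow(Add(Mul(Add(-10, Add(2, Rational(2, 3))), 15), -2643), Rational(1, 2)) = Pow(Add(Mul(Add(-10, Rational(8, 3)), 15), -2643), Rational(1, 2)) = Pow(Add(Mul(Rational(-22, 3), 15), -2643), Rational(1, 2)) = Pow(Add(-110, -2643), Rational(1, 2)) = Pow(-2753, Rational(1, 2)) = Mul(I, Pow(2753, Rational(1, 2)))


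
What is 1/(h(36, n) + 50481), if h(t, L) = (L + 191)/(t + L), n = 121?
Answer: 157/7925829 ≈ 1.9809e-5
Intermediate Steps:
h(t, L) = (191 + L)/(L + t)
1/(h(36, n) + 50481) = 1/((191 + 121)/(121 + 36) + 50481) = 1/(312/157 + 50481) = 1/(7925829/157) = 157/7925829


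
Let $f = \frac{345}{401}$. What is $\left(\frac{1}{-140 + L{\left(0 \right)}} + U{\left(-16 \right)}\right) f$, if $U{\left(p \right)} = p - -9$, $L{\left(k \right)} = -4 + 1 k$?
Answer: $- \frac{116035}{19248} \approx -6.0284$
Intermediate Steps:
$L{\left(k \right)} = -4 + k$
$f = \frac{345}{401}$ ($f = 345 \cdot \frac{1}{401} = \frac{345}{401} \approx 0.86035$)
$U{\left(p \right)} = 9 + p$ ($U{\left(p \right)} = p + 9 = 9 + p$)
$\left(\frac{1}{-140 + L{\left(0 \right)}} + U{\left(-16 \right)}\right) f = \left(\frac{1}{-140 + \left(-4 + 0\right)} + \left(9 - 16\right)\right) \frac{345}{401} = \left(\frac{1}{-140 - 4} - 7\right) \frac{345}{401} = \left(\frac{1}{-144} - 7\right) \frac{345}{401} = \left(- \frac{1}{144} - 7\right) \frac{345}{401} = \left(- \frac{1009}{144}\right) \frac{345}{401} = - \frac{116035}{19248}$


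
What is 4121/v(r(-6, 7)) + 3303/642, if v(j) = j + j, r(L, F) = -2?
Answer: -438745/428 ≈ -1025.1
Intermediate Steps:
v(j) = 2*j
4121/v(r(-6, 7)) + 3303/642 = 4121/((2*(-2))) + 3303/642 = 4121/(-4) + 3303*(1/642) = 4121*(-¼) + 1101/214 = -4121/4 + 1101/214 = -438745/428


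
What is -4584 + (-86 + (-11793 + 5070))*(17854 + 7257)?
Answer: -170985383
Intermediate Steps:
-4584 + (-86 + (-11793 + 5070))*(17854 + 7257) = -4584 + (-86 - 6723)*25111 = -4584 - 6809*25111 = -4584 - 170980799 = -170985383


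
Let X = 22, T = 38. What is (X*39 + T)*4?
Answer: 3584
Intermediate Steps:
(X*39 + T)*4 = (22*39 + 38)*4 = (858 + 38)*4 = 896*4 = 3584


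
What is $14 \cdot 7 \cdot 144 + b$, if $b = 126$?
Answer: $14238$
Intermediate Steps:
$14 \cdot 7 \cdot 144 + b = 14 \cdot 7 \cdot 144 + 126 = 98 \cdot 144 + 126 = 14112 + 126 = 14238$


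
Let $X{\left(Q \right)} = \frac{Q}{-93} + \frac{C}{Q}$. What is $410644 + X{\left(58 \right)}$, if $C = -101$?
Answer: $\frac{2215000979}{5394} \approx 4.1064 \cdot 10^{5}$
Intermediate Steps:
$X{\left(Q \right)} = - \frac{101}{Q} - \frac{Q}{93}$ ($X{\left(Q \right)} = \frac{Q}{-93} - \frac{101}{Q} = Q \left(- \frac{1}{93}\right) - \frac{101}{Q} = - \frac{Q}{93} - \frac{101}{Q} = - \frac{101}{Q} - \frac{Q}{93}$)
$410644 + X{\left(58 \right)} = 410644 - \left(\frac{58}{93} + \frac{101}{58}\right) = 410644 - \frac{12757}{5394} = \frac{2215000979}{5394}$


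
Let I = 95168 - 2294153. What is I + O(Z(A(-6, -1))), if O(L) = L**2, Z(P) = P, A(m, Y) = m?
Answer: -2198949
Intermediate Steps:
I = -2198985
I + O(Z(A(-6, -1))) = -2198985 + (-6)**2 = -2198985 + 36 = -2198949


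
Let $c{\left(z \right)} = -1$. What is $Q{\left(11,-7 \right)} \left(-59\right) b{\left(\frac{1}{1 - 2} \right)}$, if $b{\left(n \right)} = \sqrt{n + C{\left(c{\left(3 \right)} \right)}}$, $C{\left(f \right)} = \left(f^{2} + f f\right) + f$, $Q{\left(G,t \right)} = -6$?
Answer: $0$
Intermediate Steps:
$C{\left(f \right)} = f + 2 f^{2}$ ($C{\left(f \right)} = \left(f^{2} + f^{2}\right) + f = 2 f^{2} + f = f + 2 f^{2}$)
$b{\left(n \right)} = \sqrt{1 + n}$ ($b{\left(n \right)} = \sqrt{n - \left(1 + 2 \left(-1\right)\right)} = \sqrt{n - \left(1 - 2\right)} = \sqrt{n - -1} = \sqrt{n + 1} = \sqrt{1 + n}$)
$Q{\left(11,-7 \right)} \left(-59\right) b{\left(\frac{1}{1 - 2} \right)} = \left(-6\right) \left(-59\right) \sqrt{1 + \frac{1}{1 - 2}} = 354 \sqrt{1 + \frac{1}{-1}} = 354 \sqrt{1 - 1} = 354 \sqrt{0} = 354 \cdot 0 = 0$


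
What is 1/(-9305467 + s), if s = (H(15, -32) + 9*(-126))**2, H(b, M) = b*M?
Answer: -1/6700471 ≈ -1.4924e-7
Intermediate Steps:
H(b, M) = M*b
s = 2604996 (s = (-32*15 + 9*(-126))**2 = (-480 - 1134)**2 = (-1614)**2 = 2604996)
1/(-9305467 + s) = 1/(-9305467 + 2604996) = 1/(-6700471) = -1/6700471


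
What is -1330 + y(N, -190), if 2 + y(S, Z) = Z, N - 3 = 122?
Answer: -1522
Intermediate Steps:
N = 125 (N = 3 + 122 = 125)
y(S, Z) = -2 + Z
-1330 + y(N, -190) = -1330 + (-2 - 190) = -1330 - 192 = -1522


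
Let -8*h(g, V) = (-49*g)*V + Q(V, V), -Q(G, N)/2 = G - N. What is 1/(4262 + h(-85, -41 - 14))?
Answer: 8/263171 ≈ 3.0398e-5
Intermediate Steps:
Q(G, N) = -2*G + 2*N (Q(G, N) = -2*(G - N) = -2*G + 2*N)
h(g, V) = 49*V*g/8 (h(g, V) = -((-49*g)*V + (-2*V + 2*V))/8 = -(-49*V*g + 0)/8 = -(-49)*V*g/8 = 49*V*g/8)
1/(4262 + h(-85, -41 - 14)) = 1/(4262 + (49/8)*(-41 - 14)*(-85)) = 1/(4262 + (49/8)*(-55)*(-85)) = 1/(4262 + 229075/8) = 1/(263171/8) = 8/263171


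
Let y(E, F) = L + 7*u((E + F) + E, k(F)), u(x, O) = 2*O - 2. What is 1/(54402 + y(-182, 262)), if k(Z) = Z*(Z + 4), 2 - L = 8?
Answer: 1/1030070 ≈ 9.7081e-7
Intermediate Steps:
L = -6 (L = 2 - 1*8 = 2 - 8 = -6)
k(Z) = Z*(4 + Z)
u(x, O) = -2 + 2*O
y(E, F) = -20 + 14*F*(4 + F) (y(E, F) = -6 + 7*(-2 + 2*(F*(4 + F))) = -6 + 7*(-2 + 2*F*(4 + F)) = -6 + (-14 + 14*F*(4 + F)) = -20 + 14*F*(4 + F))
1/(54402 + y(-182, 262)) = 1/(54402 + (-20 + 14*262*(4 + 262))) = 1/(54402 + (-20 + 14*262*266)) = 1/(54402 + (-20 + 975688)) = 1/(54402 + 975668) = 1/1030070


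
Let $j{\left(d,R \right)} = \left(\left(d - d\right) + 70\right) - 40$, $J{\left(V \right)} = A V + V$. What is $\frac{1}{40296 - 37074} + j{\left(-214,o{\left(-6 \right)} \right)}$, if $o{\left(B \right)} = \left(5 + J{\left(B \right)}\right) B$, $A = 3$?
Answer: $\frac{96661}{3222} \approx 30.0$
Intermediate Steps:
$J{\left(V \right)} = 4 V$ ($J{\left(V \right)} = 3 V + V = 4 V$)
$o{\left(B \right)} = B \left(5 + 4 B\right)$ ($o{\left(B \right)} = \left(5 + 4 B\right) B = B \left(5 + 4 B\right)$)
$j{\left(d,R \right)} = 30$ ($j{\left(d,R \right)} = \left(0 + 70\right) - 40 = 70 - 40 = 30$)
$\frac{1}{40296 - 37074} + j{\left(-214,o{\left(-6 \right)} \right)} = \frac{1}{40296 - 37074} + 30 = \frac{1}{3222} + 30 = \frac{96661}{3222}$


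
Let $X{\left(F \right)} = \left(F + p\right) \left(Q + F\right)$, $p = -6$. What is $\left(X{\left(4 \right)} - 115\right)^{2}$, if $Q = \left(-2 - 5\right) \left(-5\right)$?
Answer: $37249$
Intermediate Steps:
$Q = 35$ ($Q = \left(-7\right) \left(-5\right) = 35$)
$X{\left(F \right)} = \left(-6 + F\right) \left(35 + F\right)$ ($X{\left(F \right)} = \left(F - 6\right) \left(35 + F\right) = \left(-6 + F\right) \left(35 + F\right)$)
$\left(X{\left(4 \right)} - 115\right)^{2} = \left(\left(-210 + 4^{2} + 29 \cdot 4\right) - 115\right)^{2} = \left(\left(-210 + 16 + 116\right) - 115\right)^{2} = \left(-78 - 115\right)^{2} = \left(-193\right)^{2} = 37249$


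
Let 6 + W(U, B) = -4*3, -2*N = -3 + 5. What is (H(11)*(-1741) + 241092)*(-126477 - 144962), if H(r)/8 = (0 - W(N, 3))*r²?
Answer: 8168710238388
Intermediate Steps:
N = -1 (N = -(-3 + 5)/2 = -½*2 = -1)
W(U, B) = -18 (W(U, B) = -6 - 4*3 = -6 - 12 = -18)
H(r) = 144*r² (H(r) = 8*((0 - 1*(-18))*r²) = 8*((0 + 18)*r²) = 8*(18*r²) = 144*r²)
(H(11)*(-1741) + 241092)*(-126477 - 144962) = ((144*11²)*(-1741) + 241092)*(-126477 - 144962) = ((144*121)*(-1741) + 241092)*(-271439) = (17424*(-1741) + 241092)*(-271439) = (-30335184 + 241092)*(-271439) = -30094092*(-271439) = 8168710238388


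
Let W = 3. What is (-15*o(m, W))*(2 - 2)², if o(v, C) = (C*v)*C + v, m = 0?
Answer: 0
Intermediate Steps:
o(v, C) = v + v*C² (o(v, C) = v*C² + v = v + v*C²)
(-15*o(m, W))*(2 - 2)² = (-0*(1 + 3²))*(2 - 2)² = -0*(1 + 9)*0² = -0*10*0 = -15*0*0 = 0*0 = 0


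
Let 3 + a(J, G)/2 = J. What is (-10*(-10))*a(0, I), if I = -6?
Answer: -600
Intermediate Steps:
a(J, G) = -6 + 2*J
(-10*(-10))*a(0, I) = (-10*(-10))*(-6 + 2*0) = 100*(-6 + 0) = 100*(-6) = -600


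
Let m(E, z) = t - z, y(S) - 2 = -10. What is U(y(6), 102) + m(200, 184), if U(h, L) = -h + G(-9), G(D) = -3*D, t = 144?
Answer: -5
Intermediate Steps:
y(S) = -8 (y(S) = 2 - 10 = -8)
m(E, z) = 144 - z
U(h, L) = 27 - h (U(h, L) = -h - 3*(-9) = -h + 27 = 27 - h)
U(y(6), 102) + m(200, 184) = (27 - 1*(-8)) + (144 - 1*184) = (27 + 8) + (144 - 184) = 35 - 40 = -5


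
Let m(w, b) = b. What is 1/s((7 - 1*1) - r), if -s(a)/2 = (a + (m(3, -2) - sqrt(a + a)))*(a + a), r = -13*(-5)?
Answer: I/(236*(sqrt(118) - 61*I)) ≈ -6.7329e-5 + 1.199e-5*I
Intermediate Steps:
r = 65
s(a) = -4*a*(-2 + a - sqrt(2)*sqrt(a)) (s(a) = -2*(a + (-2 - sqrt(a + a)))*(a + a) = -2*(a + (-2 - sqrt(2*a)))*2*a = -2*(a + (-2 - sqrt(2)*sqrt(a)))*2*a = -2*(-2 + a - sqrt(2)*sqrt(a))*2*a = -4*a*(-2 + a - sqrt(2)*sqrt(a)))
1/s((7 - 1*1) - r) = 1/(-4*((7 - 1*1) - 1*65)**2 + 8*((7 - 1*1) - 1*65) + 4*sqrt(2)*((7 - 1*1) - 1*65)**(3/2)) = 1/(-4*((7 - 1) - 65)**2 + 8*((7 - 1) - 65) + 4*sqrt(2)*((7 - 1) - 65)**(3/2)) = 1/(-4*(6 - 65)**2 + 8*(6 - 65) + 4*sqrt(2)*(6 - 65)**(3/2)) = 1/(-4*(-59)**2 + 8*(-59) + 4*sqrt(2)*(-59)**(3/2)) = 1/(-4*3481 - 472 + 4*sqrt(2)*(-59*I*sqrt(59))) = 1/(-13924 - 472 - 236*I*sqrt(118)) = 1/(-14396 - 236*I*sqrt(118))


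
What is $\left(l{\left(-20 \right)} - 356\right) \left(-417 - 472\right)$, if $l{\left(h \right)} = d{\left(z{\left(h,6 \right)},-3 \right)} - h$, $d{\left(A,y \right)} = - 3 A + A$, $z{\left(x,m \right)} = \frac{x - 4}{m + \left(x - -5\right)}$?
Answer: $\frac{910336}{3} \approx 3.0345 \cdot 10^{5}$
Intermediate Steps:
$z{\left(x,m \right)} = \frac{-4 + x}{5 + m + x}$ ($z{\left(x,m \right)} = \frac{-4 + x}{m + \left(x + 5\right)} = \frac{-4 + x}{m + \left(5 + x\right)} = \frac{-4 + x}{5 + m + x}$)
$d{\left(A,y \right)} = - 2 A$
$l{\left(h \right)} = - h - \frac{2 \left(-4 + h\right)}{11 + h}$ ($l{\left(h \right)} = - 2 \frac{-4 + h}{5 + 6 + h} - h = - 2 \frac{-4 + h}{11 + h} - h = - \frac{2 \left(-4 + h\right)}{11 + h} - h = - h - \frac{2 \left(-4 + h\right)}{11 + h}$)
$\left(l{\left(-20 \right)} - 356\right) \left(-417 - 472\right) = \left(\frac{8 - \left(-20\right)^{2} - -260}{11 - 20} - 356\right) \left(-417 - 472\right) = \left(\frac{8 - 400 + 260}{-9} - 356\right) \left(-889\right) = \left(- \frac{8 - 400 + 260}{9} - 356\right) \left(-889\right) = \left(\left(- \frac{1}{9}\right) \left(-132\right) - 356\right) \left(-889\right) = \left(\frac{44}{3} - 356\right) \left(-889\right) = \left(- \frac{1024}{3}\right) \left(-889\right) = \frac{910336}{3}$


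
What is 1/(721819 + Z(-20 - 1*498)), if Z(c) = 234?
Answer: 1/722053 ≈ 1.3849e-6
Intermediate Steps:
1/(721819 + Z(-20 - 1*498)) = 1/(721819 + 234) = 1/722053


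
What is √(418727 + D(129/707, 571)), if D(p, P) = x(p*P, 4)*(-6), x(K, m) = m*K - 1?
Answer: √208053425405/707 ≈ 645.16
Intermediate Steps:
x(K, m) = -1 + K*m (x(K, m) = K*m - 1 = -1 + K*m)
D(p, P) = 6 - 24*P*p (D(p, P) = (-1 + (p*P)*4)*(-6) = (-1 + (P*p)*4)*(-6) = (-1 + 4*P*p)*(-6) = 6 - 24*P*p)
√(418727 + D(129/707, 571)) = √(418727 + (6 - 24*571*129/707)) = √(418727 + (6 - 1767816/707)) = √(418727 - 1763574/707) = √(294276415/707) = √208053425405/707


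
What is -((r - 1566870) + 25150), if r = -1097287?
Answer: 2639007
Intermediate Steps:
-((r - 1566870) + 25150) = -((-1097287 - 1566870) + 25150) = -(-2664157 + 25150) = -1*(-2639007) = 2639007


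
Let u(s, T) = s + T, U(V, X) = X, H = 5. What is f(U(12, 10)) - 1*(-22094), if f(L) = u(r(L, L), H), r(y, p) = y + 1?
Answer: 22110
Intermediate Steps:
r(y, p) = 1 + y
u(s, T) = T + s
f(L) = 6 + L (f(L) = 5 + (1 + L) = 6 + L)
f(U(12, 10)) - 1*(-22094) = (6 + 10) - 1*(-22094) = 16 + 22094 = 22110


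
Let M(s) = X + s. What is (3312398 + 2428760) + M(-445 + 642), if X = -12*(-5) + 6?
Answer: 5741421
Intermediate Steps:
X = 66 (X = 60 + 6 = 66)
M(s) = 66 + s
(3312398 + 2428760) + M(-445 + 642) = (3312398 + 2428760) + (66 + (-445 + 642)) = 5741158 + (66 + 197) = 5741158 + 263 = 5741421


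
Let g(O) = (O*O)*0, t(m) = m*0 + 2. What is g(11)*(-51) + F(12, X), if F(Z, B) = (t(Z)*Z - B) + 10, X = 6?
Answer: 28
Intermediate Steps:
t(m) = 2 (t(m) = 0 + 2 = 2)
g(O) = 0 (g(O) = O²*0 = 0)
F(Z, B) = 10 - B + 2*Z (F(Z, B) = (2*Z - B) + 10 = (-B + 2*Z) + 10 = 10 - B + 2*Z)
g(11)*(-51) + F(12, X) = 0*(-51) + (10 - 1*6 + 2*12) = 0 + (10 - 6 + 24) = 0 + 28 = 28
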